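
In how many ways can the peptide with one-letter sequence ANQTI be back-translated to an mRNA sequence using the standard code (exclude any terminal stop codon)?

192

Ala: 4 codons.
Asn: 2 codons.
Gln: 2 codons.
Thr: 4 codons.
Ile: 3 codons.
4 × 2 × 2 × 4 × 3 = 192.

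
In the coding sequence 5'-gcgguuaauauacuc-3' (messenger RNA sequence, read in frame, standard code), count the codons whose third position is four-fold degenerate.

Codon 1 GCG (Ala): third position 4-fold.
Codon 2 GUU (Val): third position 4-fold.
Codon 3 AAU (Asn): third position 2-fold.
Codon 4 AUA (Ile): third position 3-fold.
Codon 5 CUC (Leu): third position 4-fold.
Four-fold degenerate third positions: 3.

3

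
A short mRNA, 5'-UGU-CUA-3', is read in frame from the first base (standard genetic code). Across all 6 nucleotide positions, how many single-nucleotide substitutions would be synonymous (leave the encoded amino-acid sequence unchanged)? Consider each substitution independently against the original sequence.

Codon 1 (UGU, Cys): 1 synonymous substitution.
Codon 2 (CUA, Leu): 4 synonymous substitutions.
Total: 1 + 4 = 5.

5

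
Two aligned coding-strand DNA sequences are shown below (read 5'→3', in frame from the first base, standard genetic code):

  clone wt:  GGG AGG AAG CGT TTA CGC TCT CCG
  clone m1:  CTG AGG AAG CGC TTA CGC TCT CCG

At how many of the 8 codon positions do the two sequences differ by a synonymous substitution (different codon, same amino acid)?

Codon 1: GGG Gly / CTG Leu — nonsynonymous.
Codon 2: AGG Arg / AGG Arg — identical.
Codon 3: AAG Lys / AAG Lys — identical.
Codon 4: CGT Arg / CGC Arg — synonymous.
Codon 5: TTA Leu / TTA Leu — identical.
Codon 6: CGC Arg / CGC Arg — identical.
Codon 7: TCT Ser / TCT Ser — identical.
Codon 8: CCG Pro / CCG Pro — identical.
Synonymous differences: 1.

1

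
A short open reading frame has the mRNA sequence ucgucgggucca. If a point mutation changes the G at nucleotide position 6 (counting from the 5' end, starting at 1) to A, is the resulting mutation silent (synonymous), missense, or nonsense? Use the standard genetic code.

Position 6 falls in codon 2: UCG → Ser.
After the substitution the codon is UCA → Ser.
Both encode Ser, so the change is synonymous.

silent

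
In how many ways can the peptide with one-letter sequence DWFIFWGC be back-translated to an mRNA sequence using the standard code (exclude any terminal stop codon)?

Asp: 2 codons.
Trp: 1 codon.
Phe: 2 codons.
Ile: 3 codons.
Phe: 2 codons.
Trp: 1 codon.
Gly: 4 codons.
Cys: 2 codons.
2 × 1 × 2 × 3 × 2 × 1 × 4 × 2 = 192.

192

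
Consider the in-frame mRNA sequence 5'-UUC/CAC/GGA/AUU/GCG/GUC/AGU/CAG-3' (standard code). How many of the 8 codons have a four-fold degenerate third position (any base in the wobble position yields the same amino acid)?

3

Codon 1 UUC (Phe): third position 2-fold.
Codon 2 CAC (His): third position 2-fold.
Codon 3 GGA (Gly): third position 4-fold.
Codon 4 AUU (Ile): third position 3-fold.
Codon 5 GCG (Ala): third position 4-fold.
Codon 6 GUC (Val): third position 4-fold.
Codon 7 AGU (Ser): third position 2-fold.
Codon 8 CAG (Gln): third position 2-fold.
Four-fold degenerate third positions: 3.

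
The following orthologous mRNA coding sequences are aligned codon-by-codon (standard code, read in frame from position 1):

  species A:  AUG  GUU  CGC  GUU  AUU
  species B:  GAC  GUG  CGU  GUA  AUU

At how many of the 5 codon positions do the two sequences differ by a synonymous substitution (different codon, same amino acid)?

Codon 1: AUG Met / GAC Asp — nonsynonymous.
Codon 2: GUU Val / GUG Val — synonymous.
Codon 3: CGC Arg / CGU Arg — synonymous.
Codon 4: GUU Val / GUA Val — synonymous.
Codon 5: AUU Ile / AUU Ile — identical.
Synonymous differences: 3.

3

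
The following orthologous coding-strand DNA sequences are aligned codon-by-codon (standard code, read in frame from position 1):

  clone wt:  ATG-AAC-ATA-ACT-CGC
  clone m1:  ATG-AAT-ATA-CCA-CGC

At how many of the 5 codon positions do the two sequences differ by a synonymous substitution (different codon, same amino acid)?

Codon 1: ATG Met / ATG Met — identical.
Codon 2: AAC Asn / AAT Asn — synonymous.
Codon 3: ATA Ile / ATA Ile — identical.
Codon 4: ACT Thr / CCA Pro — nonsynonymous.
Codon 5: CGC Arg / CGC Arg — identical.
Synonymous differences: 1.

1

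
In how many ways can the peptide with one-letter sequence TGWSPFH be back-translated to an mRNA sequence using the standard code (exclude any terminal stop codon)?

Thr: 4 codons.
Gly: 4 codons.
Trp: 1 codon.
Ser: 6 codons.
Pro: 4 codons.
Phe: 2 codons.
His: 2 codons.
4 × 4 × 1 × 6 × 4 × 2 × 2 = 1536.

1536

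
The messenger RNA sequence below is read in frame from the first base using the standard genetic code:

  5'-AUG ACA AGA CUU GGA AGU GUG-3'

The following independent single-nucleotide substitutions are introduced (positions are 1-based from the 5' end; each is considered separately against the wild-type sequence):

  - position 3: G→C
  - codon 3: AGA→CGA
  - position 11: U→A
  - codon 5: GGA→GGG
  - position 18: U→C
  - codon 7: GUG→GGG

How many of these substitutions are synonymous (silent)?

3

Codon 1: AUG (Met) → AUC (Ile) — missense.
Codon 3: AGA (Arg) → CGA (Arg) — synonymous.
Codon 4: CUU (Leu) → CAU (His) — missense.
Codon 5: GGA (Gly) → GGG (Gly) — synonymous.
Codon 6: AGU (Ser) → AGC (Ser) — synonymous.
Codon 7: GUG (Val) → GGG (Gly) — missense.
Synonymous: 3 of 6.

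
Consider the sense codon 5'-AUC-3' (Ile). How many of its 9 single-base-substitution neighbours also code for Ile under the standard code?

Position 1: none → 0 synonymous.
Position 2: none → 0 synonymous.
Position 3: AUU, AUA → 2 synonymous.
Total: 0 + 0 + 2 = 2.

2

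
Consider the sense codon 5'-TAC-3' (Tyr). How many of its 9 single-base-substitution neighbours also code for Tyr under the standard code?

1

Position 1: none → 0 synonymous.
Position 2: none → 0 synonymous.
Position 3: TAT → 1 synonymous.
Total: 0 + 0 + 1 = 1.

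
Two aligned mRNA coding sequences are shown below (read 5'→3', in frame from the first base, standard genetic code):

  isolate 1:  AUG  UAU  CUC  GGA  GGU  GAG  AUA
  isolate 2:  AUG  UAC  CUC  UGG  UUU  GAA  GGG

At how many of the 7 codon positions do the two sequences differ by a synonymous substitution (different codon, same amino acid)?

2

Codon 1: AUG Met / AUG Met — identical.
Codon 2: UAU Tyr / UAC Tyr — synonymous.
Codon 3: CUC Leu / CUC Leu — identical.
Codon 4: GGA Gly / UGG Trp — nonsynonymous.
Codon 5: GGU Gly / UUU Phe — nonsynonymous.
Codon 6: GAG Glu / GAA Glu — synonymous.
Codon 7: AUA Ile / GGG Gly — nonsynonymous.
Synonymous differences: 2.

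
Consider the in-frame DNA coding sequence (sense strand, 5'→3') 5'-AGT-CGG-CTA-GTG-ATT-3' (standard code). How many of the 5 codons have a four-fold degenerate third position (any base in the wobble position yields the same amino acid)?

3

Codon 1 AGT (Ser): third position 2-fold.
Codon 2 CGG (Arg): third position 4-fold.
Codon 3 CTA (Leu): third position 4-fold.
Codon 4 GTG (Val): third position 4-fold.
Codon 5 ATT (Ile): third position 3-fold.
Four-fold degenerate third positions: 3.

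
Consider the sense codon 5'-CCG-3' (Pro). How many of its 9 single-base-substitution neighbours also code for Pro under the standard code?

3

Position 1: none → 0 synonymous.
Position 2: none → 0 synonymous.
Position 3: CCT, CCC, CCA → 3 synonymous.
Total: 0 + 0 + 3 = 3.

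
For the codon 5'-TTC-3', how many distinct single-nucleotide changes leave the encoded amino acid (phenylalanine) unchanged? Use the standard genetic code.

Position 1: none → 0 synonymous.
Position 2: none → 0 synonymous.
Position 3: TTT → 1 synonymous.
Total: 0 + 0 + 1 = 1.

1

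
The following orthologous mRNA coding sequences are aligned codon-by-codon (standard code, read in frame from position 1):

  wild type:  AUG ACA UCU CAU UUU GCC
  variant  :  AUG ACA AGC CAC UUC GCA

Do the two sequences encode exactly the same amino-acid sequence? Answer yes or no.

Codon 1: AUG Met / AUG Met — identical.
Codon 2: ACA Thr / ACA Thr — identical.
Codon 3: UCU Ser / AGC Ser — synonymous.
Codon 4: CAU His / CAC His — synonymous.
Codon 5: UUU Phe / UUC Phe — synonymous.
Codon 6: GCC Ala / GCA Ala — synonymous.
Nonsynonymous differences: 0 → same protein.

yes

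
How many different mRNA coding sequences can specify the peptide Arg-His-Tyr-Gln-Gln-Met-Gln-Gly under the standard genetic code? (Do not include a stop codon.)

768

Arg: 6 codons.
His: 2 codons.
Tyr: 2 codons.
Gln: 2 codons.
Gln: 2 codons.
Met: 1 codon.
Gln: 2 codons.
Gly: 4 codons.
6 × 2 × 2 × 2 × 2 × 1 × 2 × 4 = 768.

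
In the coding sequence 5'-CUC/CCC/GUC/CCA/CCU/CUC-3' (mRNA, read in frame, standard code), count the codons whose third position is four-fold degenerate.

Codon 1 CUC (Leu): third position 4-fold.
Codon 2 CCC (Pro): third position 4-fold.
Codon 3 GUC (Val): third position 4-fold.
Codon 4 CCA (Pro): third position 4-fold.
Codon 5 CCU (Pro): third position 4-fold.
Codon 6 CUC (Leu): third position 4-fold.
Four-fold degenerate third positions: 6.

6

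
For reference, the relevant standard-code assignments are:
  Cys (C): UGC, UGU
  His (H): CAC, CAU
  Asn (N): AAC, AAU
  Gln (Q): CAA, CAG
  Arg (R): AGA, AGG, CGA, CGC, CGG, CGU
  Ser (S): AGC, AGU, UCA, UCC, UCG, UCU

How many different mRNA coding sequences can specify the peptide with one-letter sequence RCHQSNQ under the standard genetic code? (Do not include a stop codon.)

1152

Arg: 6 codons.
Cys: 2 codons.
His: 2 codons.
Gln: 2 codons.
Ser: 6 codons.
Asn: 2 codons.
Gln: 2 codons.
6 × 2 × 2 × 2 × 6 × 2 × 2 = 1152.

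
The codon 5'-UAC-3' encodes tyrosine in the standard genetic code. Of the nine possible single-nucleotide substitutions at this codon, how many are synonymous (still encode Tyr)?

1

Position 1: none → 0 synonymous.
Position 2: none → 0 synonymous.
Position 3: UAU → 1 synonymous.
Total: 0 + 0 + 1 = 1.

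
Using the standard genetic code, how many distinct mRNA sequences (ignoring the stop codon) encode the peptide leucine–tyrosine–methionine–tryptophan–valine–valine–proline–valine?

Leu: 6 codons.
Tyr: 2 codons.
Met: 1 codon.
Trp: 1 codon.
Val: 4 codons.
Val: 4 codons.
Pro: 4 codons.
Val: 4 codons.
6 × 2 × 1 × 1 × 4 × 4 × 4 × 4 = 3072.

3072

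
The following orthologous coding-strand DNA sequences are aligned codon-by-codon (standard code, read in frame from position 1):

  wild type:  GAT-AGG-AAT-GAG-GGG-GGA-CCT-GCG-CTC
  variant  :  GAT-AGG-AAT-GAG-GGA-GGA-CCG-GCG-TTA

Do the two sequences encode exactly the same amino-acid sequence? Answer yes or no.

yes

Codon 1: GAT Asp / GAT Asp — identical.
Codon 2: AGG Arg / AGG Arg — identical.
Codon 3: AAT Asn / AAT Asn — identical.
Codon 4: GAG Glu / GAG Glu — identical.
Codon 5: GGG Gly / GGA Gly — synonymous.
Codon 6: GGA Gly / GGA Gly — identical.
Codon 7: CCT Pro / CCG Pro — synonymous.
Codon 8: GCG Ala / GCG Ala — identical.
Codon 9: CTC Leu / TTA Leu — synonymous.
Nonsynonymous differences: 0 → same protein.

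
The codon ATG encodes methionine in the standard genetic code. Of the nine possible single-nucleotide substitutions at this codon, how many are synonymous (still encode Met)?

Position 1: none → 0 synonymous.
Position 2: none → 0 synonymous.
Position 3: none → 0 synonymous.
Total: 0 + 0 + 0 = 0.

0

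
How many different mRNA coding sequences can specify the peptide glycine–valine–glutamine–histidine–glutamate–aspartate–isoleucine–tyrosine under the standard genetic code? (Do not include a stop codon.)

1536

Gly: 4 codons.
Val: 4 codons.
Gln: 2 codons.
His: 2 codons.
Glu: 2 codons.
Asp: 2 codons.
Ile: 3 codons.
Tyr: 2 codons.
4 × 4 × 2 × 2 × 2 × 2 × 3 × 2 = 1536.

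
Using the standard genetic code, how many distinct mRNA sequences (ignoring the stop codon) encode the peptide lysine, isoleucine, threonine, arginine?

Lys: 2 codons.
Ile: 3 codons.
Thr: 4 codons.
Arg: 6 codons.
2 × 3 × 4 × 6 = 144.

144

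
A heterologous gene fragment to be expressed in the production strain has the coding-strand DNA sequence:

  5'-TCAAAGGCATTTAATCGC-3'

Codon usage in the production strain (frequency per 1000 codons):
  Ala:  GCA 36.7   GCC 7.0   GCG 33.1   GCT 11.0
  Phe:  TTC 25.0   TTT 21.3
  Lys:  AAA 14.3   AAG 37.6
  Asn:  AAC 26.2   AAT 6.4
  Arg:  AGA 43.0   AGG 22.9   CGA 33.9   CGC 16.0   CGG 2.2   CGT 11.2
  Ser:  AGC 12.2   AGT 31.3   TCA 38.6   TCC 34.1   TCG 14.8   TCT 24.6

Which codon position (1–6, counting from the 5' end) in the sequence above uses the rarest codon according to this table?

Codon 1 TCA (Ser): 38.6 per 1000.
Codon 2 AAG (Lys): 37.6 per 1000.
Codon 3 GCA (Ala): 36.7 per 1000.
Codon 4 TTT (Phe): 21.3 per 1000.
Codon 5 AAT (Asn): 6.4 per 1000.
Codon 6 CGC (Arg): 16.0 per 1000.
Lowest frequency is 6.4 at codon 5.

5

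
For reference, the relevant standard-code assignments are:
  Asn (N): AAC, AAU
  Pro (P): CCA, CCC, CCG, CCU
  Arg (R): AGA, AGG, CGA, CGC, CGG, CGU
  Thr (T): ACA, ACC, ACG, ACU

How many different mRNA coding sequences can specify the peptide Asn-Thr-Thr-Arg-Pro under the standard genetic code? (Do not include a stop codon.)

768

Asn: 2 codons.
Thr: 4 codons.
Thr: 4 codons.
Arg: 6 codons.
Pro: 4 codons.
2 × 4 × 4 × 6 × 4 = 768.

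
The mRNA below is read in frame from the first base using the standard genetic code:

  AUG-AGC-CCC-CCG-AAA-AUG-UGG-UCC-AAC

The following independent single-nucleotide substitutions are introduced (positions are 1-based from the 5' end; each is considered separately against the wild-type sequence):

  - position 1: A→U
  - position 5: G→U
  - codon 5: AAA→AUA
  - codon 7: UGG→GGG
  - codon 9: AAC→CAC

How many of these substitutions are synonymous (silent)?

0

Codon 1: AUG (Met) → UUG (Leu) — missense.
Codon 2: AGC (Ser) → AUC (Ile) — missense.
Codon 5: AAA (Lys) → AUA (Ile) — missense.
Codon 7: UGG (Trp) → GGG (Gly) — missense.
Codon 9: AAC (Asn) → CAC (His) — missense.
Synonymous: 0 of 5.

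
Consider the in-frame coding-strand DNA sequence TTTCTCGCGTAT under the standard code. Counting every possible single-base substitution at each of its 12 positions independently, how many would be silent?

Codon 1 (TTT, Phe): 1 synonymous substitution.
Codon 2 (CTC, Leu): 3 synonymous substitutions.
Codon 3 (GCG, Ala): 3 synonymous substitutions.
Codon 4 (TAT, Tyr): 1 synonymous substitution.
Total: 1 + 3 + 3 + 1 = 8.

8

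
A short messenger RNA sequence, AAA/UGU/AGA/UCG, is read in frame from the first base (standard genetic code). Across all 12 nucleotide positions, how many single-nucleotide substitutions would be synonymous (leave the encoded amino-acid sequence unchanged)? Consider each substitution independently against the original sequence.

7

Codon 1 (AAA, Lys): 1 synonymous substitution.
Codon 2 (UGU, Cys): 1 synonymous substitution.
Codon 3 (AGA, Arg): 2 synonymous substitutions.
Codon 4 (UCG, Ser): 3 synonymous substitutions.
Total: 1 + 1 + 2 + 3 = 7.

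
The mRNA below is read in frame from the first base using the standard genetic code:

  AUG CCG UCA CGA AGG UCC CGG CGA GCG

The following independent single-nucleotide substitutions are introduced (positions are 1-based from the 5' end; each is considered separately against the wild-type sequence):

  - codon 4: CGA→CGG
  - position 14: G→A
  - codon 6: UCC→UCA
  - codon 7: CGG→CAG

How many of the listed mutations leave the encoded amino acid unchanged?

Codon 4: CGA (Arg) → CGG (Arg) — synonymous.
Codon 5: AGG (Arg) → AAG (Lys) — missense.
Codon 6: UCC (Ser) → UCA (Ser) — synonymous.
Codon 7: CGG (Arg) → CAG (Gln) — missense.
Synonymous: 2 of 4.

2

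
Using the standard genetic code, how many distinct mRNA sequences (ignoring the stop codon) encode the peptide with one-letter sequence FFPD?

32

Phe: 2 codons.
Phe: 2 codons.
Pro: 4 codons.
Asp: 2 codons.
2 × 2 × 4 × 2 = 32.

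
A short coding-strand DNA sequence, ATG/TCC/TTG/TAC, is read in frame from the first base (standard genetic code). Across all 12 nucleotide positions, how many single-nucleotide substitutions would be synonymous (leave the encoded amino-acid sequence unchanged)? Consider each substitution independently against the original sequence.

6

Codon 1 (ATG, Met): 0 synonymous substitutions.
Codon 2 (TCC, Ser): 3 synonymous substitutions.
Codon 3 (TTG, Leu): 2 synonymous substitutions.
Codon 4 (TAC, Tyr): 1 synonymous substitution.
Total: 0 + 3 + 2 + 1 = 6.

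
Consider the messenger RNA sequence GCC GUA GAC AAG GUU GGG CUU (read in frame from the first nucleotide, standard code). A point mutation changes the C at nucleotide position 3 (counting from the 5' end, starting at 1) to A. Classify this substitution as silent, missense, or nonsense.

silent

Position 3 falls in codon 1: GCC → Ala.
After the substitution the codon is GCA → Ala.
Both encode Ala, so the change is synonymous.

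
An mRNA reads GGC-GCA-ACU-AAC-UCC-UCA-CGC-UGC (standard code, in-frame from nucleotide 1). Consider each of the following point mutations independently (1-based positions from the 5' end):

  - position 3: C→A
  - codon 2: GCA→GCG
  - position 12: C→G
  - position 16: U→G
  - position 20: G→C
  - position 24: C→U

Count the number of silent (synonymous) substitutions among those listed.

3

Codon 1: GGC (Gly) → GGA (Gly) — synonymous.
Codon 2: GCA (Ala) → GCG (Ala) — synonymous.
Codon 4: AAC (Asn) → AAG (Lys) — missense.
Codon 6: UCA (Ser) → GCA (Ala) — missense.
Codon 7: CGC (Arg) → CCC (Pro) — missense.
Codon 8: UGC (Cys) → UGU (Cys) — synonymous.
Synonymous: 3 of 6.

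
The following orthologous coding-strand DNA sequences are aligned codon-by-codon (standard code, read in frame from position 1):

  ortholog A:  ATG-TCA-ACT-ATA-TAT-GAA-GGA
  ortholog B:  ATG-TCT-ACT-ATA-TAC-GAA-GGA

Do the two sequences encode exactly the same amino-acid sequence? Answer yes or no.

yes

Codon 1: ATG Met / ATG Met — identical.
Codon 2: TCA Ser / TCT Ser — synonymous.
Codon 3: ACT Thr / ACT Thr — identical.
Codon 4: ATA Ile / ATA Ile — identical.
Codon 5: TAT Tyr / TAC Tyr — synonymous.
Codon 6: GAA Glu / GAA Glu — identical.
Codon 7: GGA Gly / GGA Gly — identical.
Nonsynonymous differences: 0 → same protein.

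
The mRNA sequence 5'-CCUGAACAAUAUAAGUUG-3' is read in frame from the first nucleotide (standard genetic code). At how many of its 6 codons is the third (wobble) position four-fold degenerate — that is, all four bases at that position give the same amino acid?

Codon 1 CCU (Pro): third position 4-fold.
Codon 2 GAA (Glu): third position 2-fold.
Codon 3 CAA (Gln): third position 2-fold.
Codon 4 UAU (Tyr): third position 2-fold.
Codon 5 AAG (Lys): third position 2-fold.
Codon 6 UUG (Leu): third position 2-fold.
Four-fold degenerate third positions: 1.

1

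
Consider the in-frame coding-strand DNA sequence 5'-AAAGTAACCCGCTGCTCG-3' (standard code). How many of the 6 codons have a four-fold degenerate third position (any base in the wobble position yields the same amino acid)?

Codon 1 AAA (Lys): third position 2-fold.
Codon 2 GTA (Val): third position 4-fold.
Codon 3 ACC (Thr): third position 4-fold.
Codon 4 CGC (Arg): third position 4-fold.
Codon 5 TGC (Cys): third position 2-fold.
Codon 6 TCG (Ser): third position 4-fold.
Four-fold degenerate third positions: 4.

4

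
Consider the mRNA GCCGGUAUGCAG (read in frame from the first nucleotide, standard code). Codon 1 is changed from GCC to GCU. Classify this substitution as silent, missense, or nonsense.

Position 3 falls in codon 1: GCC → Ala.
After the substitution the codon is GCU → Ala.
Both encode Ala, so the change is synonymous.

silent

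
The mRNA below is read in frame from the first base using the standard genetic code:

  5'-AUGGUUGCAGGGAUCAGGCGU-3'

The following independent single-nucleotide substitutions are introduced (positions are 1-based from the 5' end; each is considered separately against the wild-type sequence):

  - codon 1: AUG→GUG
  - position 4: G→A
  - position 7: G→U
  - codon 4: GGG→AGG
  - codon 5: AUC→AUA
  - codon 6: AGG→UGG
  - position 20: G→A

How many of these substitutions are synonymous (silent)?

1

Codon 1: AUG (Met) → GUG (Val) — missense.
Codon 2: GUU (Val) → AUU (Ile) — missense.
Codon 3: GCA (Ala) → UCA (Ser) — missense.
Codon 4: GGG (Gly) → AGG (Arg) — missense.
Codon 5: AUC (Ile) → AUA (Ile) — synonymous.
Codon 6: AGG (Arg) → UGG (Trp) — missense.
Codon 7: CGU (Arg) → CAU (His) — missense.
Synonymous: 1 of 7.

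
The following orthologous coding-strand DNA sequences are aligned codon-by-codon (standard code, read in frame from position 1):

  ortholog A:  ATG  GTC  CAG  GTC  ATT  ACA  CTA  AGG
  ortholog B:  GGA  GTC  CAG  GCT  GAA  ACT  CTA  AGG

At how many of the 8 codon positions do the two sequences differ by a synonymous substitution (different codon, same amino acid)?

1

Codon 1: ATG Met / GGA Gly — nonsynonymous.
Codon 2: GTC Val / GTC Val — identical.
Codon 3: CAG Gln / CAG Gln — identical.
Codon 4: GTC Val / GCT Ala — nonsynonymous.
Codon 5: ATT Ile / GAA Glu — nonsynonymous.
Codon 6: ACA Thr / ACT Thr — synonymous.
Codon 7: CTA Leu / CTA Leu — identical.
Codon 8: AGG Arg / AGG Arg — identical.
Synonymous differences: 1.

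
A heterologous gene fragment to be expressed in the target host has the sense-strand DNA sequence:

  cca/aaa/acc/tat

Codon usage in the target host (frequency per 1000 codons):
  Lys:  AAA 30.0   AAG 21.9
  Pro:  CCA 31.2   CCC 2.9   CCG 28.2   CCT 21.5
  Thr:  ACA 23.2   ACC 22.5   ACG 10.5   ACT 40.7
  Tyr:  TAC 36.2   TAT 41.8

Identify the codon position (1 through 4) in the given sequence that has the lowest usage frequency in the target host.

Codon 1 CCA (Pro): 31.2 per 1000.
Codon 2 AAA (Lys): 30.0 per 1000.
Codon 3 ACC (Thr): 22.5 per 1000.
Codon 4 TAT (Tyr): 41.8 per 1000.
Lowest frequency is 22.5 at codon 3.

3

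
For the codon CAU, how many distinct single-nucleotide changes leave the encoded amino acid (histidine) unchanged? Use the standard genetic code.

Position 1: none → 0 synonymous.
Position 2: none → 0 synonymous.
Position 3: CAC → 1 synonymous.
Total: 0 + 0 + 1 = 1.

1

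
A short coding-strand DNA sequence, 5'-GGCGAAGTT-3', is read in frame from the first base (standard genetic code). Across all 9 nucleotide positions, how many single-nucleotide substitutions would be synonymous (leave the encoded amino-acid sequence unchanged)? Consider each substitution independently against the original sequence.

7

Codon 1 (GGC, Gly): 3 synonymous substitutions.
Codon 2 (GAA, Glu): 1 synonymous substitution.
Codon 3 (GTT, Val): 3 synonymous substitutions.
Total: 3 + 1 + 3 = 7.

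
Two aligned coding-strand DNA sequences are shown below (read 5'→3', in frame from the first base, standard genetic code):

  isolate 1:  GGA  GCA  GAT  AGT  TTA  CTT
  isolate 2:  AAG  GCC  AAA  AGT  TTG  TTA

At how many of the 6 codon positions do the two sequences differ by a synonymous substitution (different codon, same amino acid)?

Codon 1: GGA Gly / AAG Lys — nonsynonymous.
Codon 2: GCA Ala / GCC Ala — synonymous.
Codon 3: GAT Asp / AAA Lys — nonsynonymous.
Codon 4: AGT Ser / AGT Ser — identical.
Codon 5: TTA Leu / TTG Leu — synonymous.
Codon 6: CTT Leu / TTA Leu — synonymous.
Synonymous differences: 3.

3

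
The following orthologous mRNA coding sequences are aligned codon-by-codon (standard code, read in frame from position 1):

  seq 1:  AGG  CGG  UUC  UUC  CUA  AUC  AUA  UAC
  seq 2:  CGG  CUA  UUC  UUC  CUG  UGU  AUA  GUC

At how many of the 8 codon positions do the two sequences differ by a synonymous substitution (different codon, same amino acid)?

2

Codon 1: AGG Arg / CGG Arg — synonymous.
Codon 2: CGG Arg / CUA Leu — nonsynonymous.
Codon 3: UUC Phe / UUC Phe — identical.
Codon 4: UUC Phe / UUC Phe — identical.
Codon 5: CUA Leu / CUG Leu — synonymous.
Codon 6: AUC Ile / UGU Cys — nonsynonymous.
Codon 7: AUA Ile / AUA Ile — identical.
Codon 8: UAC Tyr / GUC Val — nonsynonymous.
Synonymous differences: 2.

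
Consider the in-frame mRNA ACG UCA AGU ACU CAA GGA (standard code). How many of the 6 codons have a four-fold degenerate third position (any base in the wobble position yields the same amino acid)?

Codon 1 ACG (Thr): third position 4-fold.
Codon 2 UCA (Ser): third position 4-fold.
Codon 3 AGU (Ser): third position 2-fold.
Codon 4 ACU (Thr): third position 4-fold.
Codon 5 CAA (Gln): third position 2-fold.
Codon 6 GGA (Gly): third position 4-fold.
Four-fold degenerate third positions: 4.

4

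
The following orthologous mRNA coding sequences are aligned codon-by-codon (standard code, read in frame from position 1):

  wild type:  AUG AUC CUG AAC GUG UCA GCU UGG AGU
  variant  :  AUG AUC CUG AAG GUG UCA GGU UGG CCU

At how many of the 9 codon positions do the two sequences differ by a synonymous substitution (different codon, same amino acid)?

Codon 1: AUG Met / AUG Met — identical.
Codon 2: AUC Ile / AUC Ile — identical.
Codon 3: CUG Leu / CUG Leu — identical.
Codon 4: AAC Asn / AAG Lys — nonsynonymous.
Codon 5: GUG Val / GUG Val — identical.
Codon 6: UCA Ser / UCA Ser — identical.
Codon 7: GCU Ala / GGU Gly — nonsynonymous.
Codon 8: UGG Trp / UGG Trp — identical.
Codon 9: AGU Ser / CCU Pro — nonsynonymous.
Synonymous differences: 0.

0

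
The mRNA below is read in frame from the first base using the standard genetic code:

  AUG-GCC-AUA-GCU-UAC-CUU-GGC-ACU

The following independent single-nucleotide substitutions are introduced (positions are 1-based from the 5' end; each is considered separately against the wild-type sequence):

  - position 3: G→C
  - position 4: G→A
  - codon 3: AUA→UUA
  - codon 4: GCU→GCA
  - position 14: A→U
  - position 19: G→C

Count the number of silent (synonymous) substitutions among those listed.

1

Codon 1: AUG (Met) → AUC (Ile) — missense.
Codon 2: GCC (Ala) → ACC (Thr) — missense.
Codon 3: AUA (Ile) → UUA (Leu) — missense.
Codon 4: GCU (Ala) → GCA (Ala) — synonymous.
Codon 5: UAC (Tyr) → UUC (Phe) — missense.
Codon 7: GGC (Gly) → CGC (Arg) — missense.
Synonymous: 1 of 6.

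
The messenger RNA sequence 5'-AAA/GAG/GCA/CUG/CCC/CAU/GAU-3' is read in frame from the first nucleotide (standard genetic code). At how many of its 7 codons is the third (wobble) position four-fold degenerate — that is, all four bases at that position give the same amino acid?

Codon 1 AAA (Lys): third position 2-fold.
Codon 2 GAG (Glu): third position 2-fold.
Codon 3 GCA (Ala): third position 4-fold.
Codon 4 CUG (Leu): third position 4-fold.
Codon 5 CCC (Pro): third position 4-fold.
Codon 6 CAU (His): third position 2-fold.
Codon 7 GAU (Asp): third position 2-fold.
Four-fold degenerate third positions: 3.

3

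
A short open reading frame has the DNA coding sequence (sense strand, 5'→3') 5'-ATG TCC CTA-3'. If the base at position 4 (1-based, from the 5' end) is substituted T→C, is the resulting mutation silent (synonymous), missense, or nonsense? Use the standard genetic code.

missense

Position 4 falls in codon 2: TCC → Ser.
After the substitution the codon is CCC → Pro.
Ser ≠ Pro, so this is a missense mutation.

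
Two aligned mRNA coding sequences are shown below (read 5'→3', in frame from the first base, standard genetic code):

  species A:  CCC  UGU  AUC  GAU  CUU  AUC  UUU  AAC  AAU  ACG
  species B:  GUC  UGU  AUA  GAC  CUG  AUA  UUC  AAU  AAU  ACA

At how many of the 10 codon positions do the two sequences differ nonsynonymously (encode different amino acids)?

Codon 1: CCC Pro / GUC Val — nonsynonymous.
Codon 2: UGU Cys / UGU Cys — identical.
Codon 3: AUC Ile / AUA Ile — synonymous.
Codon 4: GAU Asp / GAC Asp — synonymous.
Codon 5: CUU Leu / CUG Leu — synonymous.
Codon 6: AUC Ile / AUA Ile — synonymous.
Codon 7: UUU Phe / UUC Phe — synonymous.
Codon 8: AAC Asn / AAU Asn — synonymous.
Codon 9: AAU Asn / AAU Asn — identical.
Codon 10: ACG Thr / ACA Thr — synonymous.
Nonsynonymous differences: 1.

1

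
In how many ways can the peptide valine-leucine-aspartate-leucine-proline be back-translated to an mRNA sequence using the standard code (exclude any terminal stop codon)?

Val: 4 codons.
Leu: 6 codons.
Asp: 2 codons.
Leu: 6 codons.
Pro: 4 codons.
4 × 6 × 2 × 6 × 4 = 1152.

1152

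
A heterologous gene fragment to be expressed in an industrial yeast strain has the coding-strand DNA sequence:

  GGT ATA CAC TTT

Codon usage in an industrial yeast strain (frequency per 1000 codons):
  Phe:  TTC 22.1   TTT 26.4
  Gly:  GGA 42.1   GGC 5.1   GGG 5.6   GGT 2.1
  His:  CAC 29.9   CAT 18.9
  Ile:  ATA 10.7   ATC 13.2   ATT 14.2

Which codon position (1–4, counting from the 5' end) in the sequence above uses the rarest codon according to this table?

Codon 1 GGT (Gly): 2.1 per 1000.
Codon 2 ATA (Ile): 10.7 per 1000.
Codon 3 CAC (His): 29.9 per 1000.
Codon 4 TTT (Phe): 26.4 per 1000.
Lowest frequency is 2.1 at codon 1.

1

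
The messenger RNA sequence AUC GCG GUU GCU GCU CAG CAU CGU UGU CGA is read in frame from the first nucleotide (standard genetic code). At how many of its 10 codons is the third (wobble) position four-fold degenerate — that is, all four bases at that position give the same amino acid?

6

Codon 1 AUC (Ile): third position 3-fold.
Codon 2 GCG (Ala): third position 4-fold.
Codon 3 GUU (Val): third position 4-fold.
Codon 4 GCU (Ala): third position 4-fold.
Codon 5 GCU (Ala): third position 4-fold.
Codon 6 CAG (Gln): third position 2-fold.
Codon 7 CAU (His): third position 2-fold.
Codon 8 CGU (Arg): third position 4-fold.
Codon 9 UGU (Cys): third position 2-fold.
Codon 10 CGA (Arg): third position 4-fold.
Four-fold degenerate third positions: 6.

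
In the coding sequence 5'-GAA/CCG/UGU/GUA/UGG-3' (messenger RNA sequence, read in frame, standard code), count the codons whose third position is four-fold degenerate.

2

Codon 1 GAA (Glu): third position 2-fold.
Codon 2 CCG (Pro): third position 4-fold.
Codon 3 UGU (Cys): third position 2-fold.
Codon 4 GUA (Val): third position 4-fold.
Codon 5 UGG (Trp): third position 1-fold.
Four-fold degenerate third positions: 2.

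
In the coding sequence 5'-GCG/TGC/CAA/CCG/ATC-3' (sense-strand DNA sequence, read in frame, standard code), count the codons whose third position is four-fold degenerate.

2

Codon 1 GCG (Ala): third position 4-fold.
Codon 2 TGC (Cys): third position 2-fold.
Codon 3 CAA (Gln): third position 2-fold.
Codon 4 CCG (Pro): third position 4-fold.
Codon 5 ATC (Ile): third position 3-fold.
Four-fold degenerate third positions: 2.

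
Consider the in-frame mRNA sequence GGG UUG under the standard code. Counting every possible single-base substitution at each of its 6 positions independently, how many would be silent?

5

Codon 1 (GGG, Gly): 3 synonymous substitutions.
Codon 2 (UUG, Leu): 2 synonymous substitutions.
Total: 3 + 2 = 5.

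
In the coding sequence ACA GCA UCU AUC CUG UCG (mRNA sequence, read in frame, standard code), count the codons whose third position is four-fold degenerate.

Codon 1 ACA (Thr): third position 4-fold.
Codon 2 GCA (Ala): third position 4-fold.
Codon 3 UCU (Ser): third position 4-fold.
Codon 4 AUC (Ile): third position 3-fold.
Codon 5 CUG (Leu): third position 4-fold.
Codon 6 UCG (Ser): third position 4-fold.
Four-fold degenerate third positions: 5.

5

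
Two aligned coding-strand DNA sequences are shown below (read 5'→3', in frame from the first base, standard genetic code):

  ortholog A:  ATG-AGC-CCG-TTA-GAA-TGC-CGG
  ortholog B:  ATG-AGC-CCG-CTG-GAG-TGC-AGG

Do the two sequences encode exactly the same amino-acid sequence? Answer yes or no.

Codon 1: ATG Met / ATG Met — identical.
Codon 2: AGC Ser / AGC Ser — identical.
Codon 3: CCG Pro / CCG Pro — identical.
Codon 4: TTA Leu / CTG Leu — synonymous.
Codon 5: GAA Glu / GAG Glu — synonymous.
Codon 6: TGC Cys / TGC Cys — identical.
Codon 7: CGG Arg / AGG Arg — synonymous.
Nonsynonymous differences: 0 → same protein.

yes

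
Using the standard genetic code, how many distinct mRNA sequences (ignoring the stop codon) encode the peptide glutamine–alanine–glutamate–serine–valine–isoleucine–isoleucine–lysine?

Gln: 2 codons.
Ala: 4 codons.
Glu: 2 codons.
Ser: 6 codons.
Val: 4 codons.
Ile: 3 codons.
Ile: 3 codons.
Lys: 2 codons.
2 × 4 × 2 × 6 × 4 × 3 × 3 × 2 = 6912.

6912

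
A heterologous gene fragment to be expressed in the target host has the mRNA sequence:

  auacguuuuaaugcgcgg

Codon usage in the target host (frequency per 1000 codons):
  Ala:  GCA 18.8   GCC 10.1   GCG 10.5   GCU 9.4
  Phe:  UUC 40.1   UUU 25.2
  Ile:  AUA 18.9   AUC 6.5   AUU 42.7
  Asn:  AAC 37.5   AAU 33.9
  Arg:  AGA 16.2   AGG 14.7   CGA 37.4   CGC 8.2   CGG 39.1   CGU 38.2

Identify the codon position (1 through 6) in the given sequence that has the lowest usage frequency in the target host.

5

Codon 1 AUA (Ile): 18.9 per 1000.
Codon 2 CGU (Arg): 38.2 per 1000.
Codon 3 UUU (Phe): 25.2 per 1000.
Codon 4 AAU (Asn): 33.9 per 1000.
Codon 5 GCG (Ala): 10.5 per 1000.
Codon 6 CGG (Arg): 39.1 per 1000.
Lowest frequency is 10.5 at codon 5.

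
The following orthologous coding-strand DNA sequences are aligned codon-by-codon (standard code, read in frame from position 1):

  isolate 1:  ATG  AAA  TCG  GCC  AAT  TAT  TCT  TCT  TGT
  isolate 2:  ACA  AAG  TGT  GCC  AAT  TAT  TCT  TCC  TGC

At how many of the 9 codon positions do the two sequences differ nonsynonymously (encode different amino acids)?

Codon 1: ATG Met / ACA Thr — nonsynonymous.
Codon 2: AAA Lys / AAG Lys — synonymous.
Codon 3: TCG Ser / TGT Cys — nonsynonymous.
Codon 4: GCC Ala / GCC Ala — identical.
Codon 5: AAT Asn / AAT Asn — identical.
Codon 6: TAT Tyr / TAT Tyr — identical.
Codon 7: TCT Ser / TCT Ser — identical.
Codon 8: TCT Ser / TCC Ser — synonymous.
Codon 9: TGT Cys / TGC Cys — synonymous.
Nonsynonymous differences: 2.

2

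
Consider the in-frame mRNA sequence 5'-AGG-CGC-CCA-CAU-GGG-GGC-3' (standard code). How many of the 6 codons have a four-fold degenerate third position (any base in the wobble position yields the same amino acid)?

Codon 1 AGG (Arg): third position 2-fold.
Codon 2 CGC (Arg): third position 4-fold.
Codon 3 CCA (Pro): third position 4-fold.
Codon 4 CAU (His): third position 2-fold.
Codon 5 GGG (Gly): third position 4-fold.
Codon 6 GGC (Gly): third position 4-fold.
Four-fold degenerate third positions: 4.

4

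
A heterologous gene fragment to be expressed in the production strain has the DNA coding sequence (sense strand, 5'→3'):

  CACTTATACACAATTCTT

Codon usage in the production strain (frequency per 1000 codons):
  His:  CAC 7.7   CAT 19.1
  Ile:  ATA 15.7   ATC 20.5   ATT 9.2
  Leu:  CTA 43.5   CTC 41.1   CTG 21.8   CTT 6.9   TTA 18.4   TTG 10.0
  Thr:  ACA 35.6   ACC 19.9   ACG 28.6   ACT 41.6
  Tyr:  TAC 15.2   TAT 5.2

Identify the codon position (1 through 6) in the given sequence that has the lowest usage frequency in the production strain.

Codon 1 CAC (His): 7.7 per 1000.
Codon 2 TTA (Leu): 18.4 per 1000.
Codon 3 TAC (Tyr): 15.2 per 1000.
Codon 4 ACA (Thr): 35.6 per 1000.
Codon 5 ATT (Ile): 9.2 per 1000.
Codon 6 CTT (Leu): 6.9 per 1000.
Lowest frequency is 6.9 at codon 6.

6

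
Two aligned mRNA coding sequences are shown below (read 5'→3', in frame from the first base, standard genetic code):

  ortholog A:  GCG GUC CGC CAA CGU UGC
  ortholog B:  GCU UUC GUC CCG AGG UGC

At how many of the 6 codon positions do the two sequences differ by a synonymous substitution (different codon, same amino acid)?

Codon 1: GCG Ala / GCU Ala — synonymous.
Codon 2: GUC Val / UUC Phe — nonsynonymous.
Codon 3: CGC Arg / GUC Val — nonsynonymous.
Codon 4: CAA Gln / CCG Pro — nonsynonymous.
Codon 5: CGU Arg / AGG Arg — synonymous.
Codon 6: UGC Cys / UGC Cys — identical.
Synonymous differences: 2.

2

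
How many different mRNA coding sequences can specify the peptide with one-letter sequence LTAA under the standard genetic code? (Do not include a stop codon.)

Leu: 6 codons.
Thr: 4 codons.
Ala: 4 codons.
Ala: 4 codons.
6 × 4 × 4 × 4 = 384.

384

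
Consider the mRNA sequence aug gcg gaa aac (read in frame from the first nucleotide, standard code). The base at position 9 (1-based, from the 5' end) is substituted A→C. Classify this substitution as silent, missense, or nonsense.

missense

Position 9 falls in codon 3: GAA → Glu.
After the substitution the codon is GAC → Asp.
Glu ≠ Asp, so this is a missense mutation.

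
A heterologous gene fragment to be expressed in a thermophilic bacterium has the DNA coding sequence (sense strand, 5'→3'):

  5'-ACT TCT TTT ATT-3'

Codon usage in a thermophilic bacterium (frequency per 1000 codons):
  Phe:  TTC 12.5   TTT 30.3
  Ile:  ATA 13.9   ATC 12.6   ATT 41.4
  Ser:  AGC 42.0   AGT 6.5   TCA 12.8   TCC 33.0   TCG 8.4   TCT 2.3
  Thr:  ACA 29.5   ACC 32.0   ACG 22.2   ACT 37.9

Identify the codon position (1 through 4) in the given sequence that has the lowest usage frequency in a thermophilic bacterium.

2

Codon 1 ACT (Thr): 37.9 per 1000.
Codon 2 TCT (Ser): 2.3 per 1000.
Codon 3 TTT (Phe): 30.3 per 1000.
Codon 4 ATT (Ile): 41.4 per 1000.
Lowest frequency is 2.3 at codon 2.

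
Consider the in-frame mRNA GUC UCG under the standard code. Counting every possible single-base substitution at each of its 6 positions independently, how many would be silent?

6

Codon 1 (GUC, Val): 3 synonymous substitutions.
Codon 2 (UCG, Ser): 3 synonymous substitutions.
Total: 3 + 3 = 6.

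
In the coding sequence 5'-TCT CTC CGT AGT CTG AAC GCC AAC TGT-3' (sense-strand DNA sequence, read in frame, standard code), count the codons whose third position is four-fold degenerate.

5

Codon 1 TCT (Ser): third position 4-fold.
Codon 2 CTC (Leu): third position 4-fold.
Codon 3 CGT (Arg): third position 4-fold.
Codon 4 AGT (Ser): third position 2-fold.
Codon 5 CTG (Leu): third position 4-fold.
Codon 6 AAC (Asn): third position 2-fold.
Codon 7 GCC (Ala): third position 4-fold.
Codon 8 AAC (Asn): third position 2-fold.
Codon 9 TGT (Cys): third position 2-fold.
Four-fold degenerate third positions: 5.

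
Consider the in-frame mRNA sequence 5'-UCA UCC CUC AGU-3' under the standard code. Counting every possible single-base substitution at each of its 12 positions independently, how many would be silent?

10

Codon 1 (UCA, Ser): 3 synonymous substitutions.
Codon 2 (UCC, Ser): 3 synonymous substitutions.
Codon 3 (CUC, Leu): 3 synonymous substitutions.
Codon 4 (AGU, Ser): 1 synonymous substitution.
Total: 3 + 3 + 3 + 1 = 10.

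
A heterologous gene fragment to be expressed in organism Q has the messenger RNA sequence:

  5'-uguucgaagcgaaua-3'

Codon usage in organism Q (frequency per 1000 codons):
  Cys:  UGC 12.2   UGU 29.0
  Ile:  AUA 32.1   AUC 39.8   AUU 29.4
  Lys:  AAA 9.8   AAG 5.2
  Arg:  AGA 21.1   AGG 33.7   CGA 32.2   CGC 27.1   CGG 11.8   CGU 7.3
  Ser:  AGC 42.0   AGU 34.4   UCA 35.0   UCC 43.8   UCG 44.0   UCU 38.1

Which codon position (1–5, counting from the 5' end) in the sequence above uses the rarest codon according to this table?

Codon 1 UGU (Cys): 29.0 per 1000.
Codon 2 UCG (Ser): 44.0 per 1000.
Codon 3 AAG (Lys): 5.2 per 1000.
Codon 4 CGA (Arg): 32.2 per 1000.
Codon 5 AUA (Ile): 32.1 per 1000.
Lowest frequency is 5.2 at codon 3.

3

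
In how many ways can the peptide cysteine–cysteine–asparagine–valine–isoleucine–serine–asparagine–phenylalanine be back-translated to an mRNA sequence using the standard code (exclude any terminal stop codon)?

Cys: 2 codons.
Cys: 2 codons.
Asn: 2 codons.
Val: 4 codons.
Ile: 3 codons.
Ser: 6 codons.
Asn: 2 codons.
Phe: 2 codons.
2 × 2 × 2 × 4 × 3 × 6 × 2 × 2 = 2304.

2304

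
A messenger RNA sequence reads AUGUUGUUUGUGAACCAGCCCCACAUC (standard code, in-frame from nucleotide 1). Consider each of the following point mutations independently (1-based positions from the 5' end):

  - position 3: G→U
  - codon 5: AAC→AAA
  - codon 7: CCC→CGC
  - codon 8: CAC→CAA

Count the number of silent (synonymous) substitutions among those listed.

0

Codon 1: AUG (Met) → AUU (Ile) — missense.
Codon 5: AAC (Asn) → AAA (Lys) — missense.
Codon 7: CCC (Pro) → CGC (Arg) — missense.
Codon 8: CAC (His) → CAA (Gln) — missense.
Synonymous: 0 of 4.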